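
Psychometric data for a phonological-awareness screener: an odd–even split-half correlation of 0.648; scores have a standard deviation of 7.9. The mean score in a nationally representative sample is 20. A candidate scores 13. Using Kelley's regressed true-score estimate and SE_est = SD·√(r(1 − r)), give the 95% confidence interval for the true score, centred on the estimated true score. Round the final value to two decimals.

[8.15, 20.84]

Full-length reliability (Spearman-Brown) = 2(0.648)/(1+0.648) ≃ 0.7864
T̂ = r·X + (1 − r)·M = 0.7864*13 + 0.2136*20 ≃ 10.2233 + 4.2718 ≃ 14.4951
SE_est = SD * √(r(1 − r)) = 7.9000 * √0.1680 ≃ 7.9000 * 0.4098 ≃ 3.2378
CI = 14.4951 ± 1.96 * 3.2378 → [8.1491, 20.8411]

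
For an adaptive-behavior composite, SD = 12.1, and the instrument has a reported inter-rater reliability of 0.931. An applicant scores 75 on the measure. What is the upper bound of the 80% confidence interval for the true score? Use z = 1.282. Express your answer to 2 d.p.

79.07

The standard error of measurement is 12.1000·√(1 − 0.9310) ≈ 12.1000·0.2627 ≈ 3.1784.
Margin = 1.282 · 3.1784 ≈ 4.0747
Upper limit = 75 + 4.0747 ≈ 79.0747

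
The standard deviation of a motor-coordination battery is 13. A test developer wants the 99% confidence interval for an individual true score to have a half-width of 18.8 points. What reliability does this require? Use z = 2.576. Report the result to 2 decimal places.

SEM needed = half-width / z = 18.8/2.576 ≈ 7.2981
Required reliability = 1 − (SEM/SD)² = 1 − 0.3152 ≈ 0.6848

0.68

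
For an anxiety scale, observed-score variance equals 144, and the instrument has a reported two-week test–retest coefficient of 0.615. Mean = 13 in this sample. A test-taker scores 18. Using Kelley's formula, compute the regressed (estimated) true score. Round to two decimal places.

16.08

T̂ = r·X + (1 − r)·M = 0.6150×18 + 0.3850×13 = 11.0700 + 5.0050 ≈ 16.0750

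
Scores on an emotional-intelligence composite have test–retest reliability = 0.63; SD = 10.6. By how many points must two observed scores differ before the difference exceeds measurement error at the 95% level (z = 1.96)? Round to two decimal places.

17.87

The standard error of measurement is 10.60000*√(1 − 0.63000) ≈ 10.60000*0.60828 ≈ 6.44773.
SE_diff = SEM * √2 ≈ 6.44773 * 1.41421 ≈ 9.11846
Smallest detectable difference = 1.96*9.11846 ≈ 17.87219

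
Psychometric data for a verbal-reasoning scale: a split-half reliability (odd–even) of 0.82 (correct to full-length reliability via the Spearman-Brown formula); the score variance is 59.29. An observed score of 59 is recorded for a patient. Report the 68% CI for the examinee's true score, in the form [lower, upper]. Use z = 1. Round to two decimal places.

[56.58, 61.42]

σ = 59.29^(1/2) = 7.700
r_full = 2·0.82 / (1 + 0.82) ≈ 0.901
SEM = 7.700*√(1 − 0.901) ≈ 2.422
Half-width = 1*2.422 ≈ 2.422
68% CI: 59 ± 2.422 = [56.578, 61.422]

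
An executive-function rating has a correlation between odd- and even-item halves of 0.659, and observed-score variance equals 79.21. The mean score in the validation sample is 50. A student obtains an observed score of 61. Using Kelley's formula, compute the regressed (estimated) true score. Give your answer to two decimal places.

Spearman-Brown: r = 2(0.659) / (1 + 0.659) = 1.31800 / 1.65900 ≈ 0.79445
Estimated true score = 0.79445×61 + (1 − 0.79445)×50 ≈ 58.73900

58.74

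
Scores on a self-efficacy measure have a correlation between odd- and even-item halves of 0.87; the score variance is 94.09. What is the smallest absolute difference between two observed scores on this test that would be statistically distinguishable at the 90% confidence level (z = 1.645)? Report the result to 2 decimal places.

5.95

SD = √94.09 ≈ 9.700
r_full = 2·0.87 / (1 + 0.87) ≈ 0.930
SEM = 9.700×√(1 − 0.930) ≈ 2.558
SE_diff = √2 × SEM ≈ 3.617
Minimum reliable difference = 1.645 × SE_diff ≈ 1.645 × 3.617 ≈ 5.950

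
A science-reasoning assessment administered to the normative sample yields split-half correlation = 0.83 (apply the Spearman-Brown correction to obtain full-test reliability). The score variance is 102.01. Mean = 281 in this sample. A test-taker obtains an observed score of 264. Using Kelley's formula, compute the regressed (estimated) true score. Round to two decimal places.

r_full = 2·0.83 / (1 + 0.83) ≈ 0.907
T̂ = 0.907(264) + 0.093(281) ≈ 265.579

265.58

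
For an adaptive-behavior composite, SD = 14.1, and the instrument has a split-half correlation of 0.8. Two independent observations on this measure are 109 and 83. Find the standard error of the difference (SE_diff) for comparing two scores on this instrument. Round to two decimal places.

6.65

r_full = 2·0.8 / (1 + 0.8) ≃ 0.889
SEM = 14.100 · √(1 − 0.889) = 14.100 · √0.111 ≃ 14.100 · 0.333 ≃ 4.700
Standard error of the difference = 4.700·√2 ≃ 6.647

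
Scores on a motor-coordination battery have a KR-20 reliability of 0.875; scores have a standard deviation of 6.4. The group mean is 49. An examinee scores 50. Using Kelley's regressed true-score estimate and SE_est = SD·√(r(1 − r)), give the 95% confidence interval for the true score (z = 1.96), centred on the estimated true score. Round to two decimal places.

T̂ = 0.8750(50) + 0.1250(49) ≃ 49.8750
SE_est = 6.4000·√[r(1 − r)] ≃ 2.1166
CI = 49.8750 ± 1.96 × 2.1166 → [45.7265, 54.0235]

[45.73, 54.02]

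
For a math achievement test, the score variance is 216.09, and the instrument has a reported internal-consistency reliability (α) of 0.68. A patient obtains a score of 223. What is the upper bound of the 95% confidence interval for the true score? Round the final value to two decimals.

239.30

SD = √216.09 ≈ 14.700
SEM = 14.700*√(1 − 0.680) ≈ 8.316
Half-width = 1.96*8.316 ≈ 16.299
Upper limit = 223 + 16.299 ≈ 239.299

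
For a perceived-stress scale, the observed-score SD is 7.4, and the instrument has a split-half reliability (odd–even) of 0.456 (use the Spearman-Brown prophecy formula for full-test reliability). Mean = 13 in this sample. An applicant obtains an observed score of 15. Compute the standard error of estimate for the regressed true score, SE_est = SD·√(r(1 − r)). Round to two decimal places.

3.58

r_full = 2·0.456 / (1 + 0.456) ≈ 0.62637
SE_est = SD * √(r(1 − r)) = 7.40000 * √0.23403 ≈ 7.40000 * 0.48377 ≈ 3.57987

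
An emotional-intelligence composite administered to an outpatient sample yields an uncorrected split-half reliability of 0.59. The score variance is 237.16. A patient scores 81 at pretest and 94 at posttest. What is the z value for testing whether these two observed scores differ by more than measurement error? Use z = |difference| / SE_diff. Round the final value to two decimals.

SD = √237.16 = 15.4000
r_full = 2·0.59 / (1 + 0.59) ≃ 0.7421
SEM = 15.4000 × √(1 − 0.7421) = 15.4000 × √0.2579 ≃ 15.4000 × 0.5078 ≃ 7.8201
SE_diff = SEM × √2 ≃ 7.8201 × 1.4142 ≃ 11.0593
z = 13 / 11.0593 ≃ 1.1755

1.18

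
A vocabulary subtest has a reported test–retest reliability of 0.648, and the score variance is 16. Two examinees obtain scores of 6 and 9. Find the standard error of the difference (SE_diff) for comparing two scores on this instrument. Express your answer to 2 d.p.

3.36

SD = √16 = 4.000
SEM = 4.000 * √(1 − 0.648) = 4.000 * √0.352 ≈ 4.000 * 0.593 ≈ 2.373
SE_diff = SEM * √2 ≈ 2.373 * 1.414 ≈ 3.356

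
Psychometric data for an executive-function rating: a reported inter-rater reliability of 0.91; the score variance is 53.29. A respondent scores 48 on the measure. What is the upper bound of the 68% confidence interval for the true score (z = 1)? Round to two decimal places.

SD = √53.29 ≈ 7.300
The standard error of measurement is 7.300×√(1 − 0.910) ≈ 7.300×0.300 ≈ 2.190.
1 × SEM ≈ 2.190
Upper bound: 48 + 2.190 = 50.190

50.19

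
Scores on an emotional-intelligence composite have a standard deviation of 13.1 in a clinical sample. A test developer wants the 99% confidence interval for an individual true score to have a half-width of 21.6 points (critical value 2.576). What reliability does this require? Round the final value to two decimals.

0.59

Required SEM = 21.6 / 2.576 ≃ 8.3851
Required reliability = 1 − (SEM/SD)² = 1 − 0.4097 ≃ 0.5903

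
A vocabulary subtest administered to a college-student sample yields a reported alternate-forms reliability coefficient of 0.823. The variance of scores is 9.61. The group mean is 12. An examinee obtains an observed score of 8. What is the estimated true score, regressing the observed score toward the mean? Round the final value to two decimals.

8.71

T̂ = r·X + (1 − r)·M = 0.8230·8 + 0.1770·12 = 6.5840 + 2.1240 ≈ 8.7080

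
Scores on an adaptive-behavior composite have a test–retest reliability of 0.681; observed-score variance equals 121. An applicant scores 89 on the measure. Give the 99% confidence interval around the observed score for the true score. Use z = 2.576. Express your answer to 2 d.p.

σ = 121^(1/2) = 11.0000
SEM = 11.0000 · √(1 − 0.6810) = 11.0000 · √0.3190 ≃ 11.0000 · 0.5648 ≃ 6.2128
2.576 · SEM ≃ 16.0042
CI = 89 ± 16.0042 → [72.9958, 105.0042]

[73.00, 105.00]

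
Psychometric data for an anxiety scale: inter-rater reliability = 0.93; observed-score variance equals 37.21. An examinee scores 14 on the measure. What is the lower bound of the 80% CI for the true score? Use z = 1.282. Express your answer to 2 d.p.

SD = √37.21 ≃ 6.10000
SEM = 6.10000 · √(1 − 0.93000) = 6.10000 · √0.07000 ≃ 6.10000 · 0.26458 ≃ 1.61391
Margin = 1.282 · 1.61391 ≃ 2.06903
Lower limit = 14 − 2.06903 ≃ 11.93097

11.93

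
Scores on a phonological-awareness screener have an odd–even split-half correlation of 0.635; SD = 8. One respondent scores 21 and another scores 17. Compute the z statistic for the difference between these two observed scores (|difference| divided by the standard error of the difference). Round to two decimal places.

0.75

Spearman-Brown: r = 2(0.635) / (1 + 0.635) = 1.270 / 1.635 ≃ 0.777
SEM = 8.000 * √(1 − 0.777) = 8.000 * √0.223 ≃ 8.000 * 0.472 ≃ 3.780
Standard error of the difference = 3.780·√2 ≃ 5.346
z = |21 − 17| / 5.346 = 4 / 5.346 ≃ 0.748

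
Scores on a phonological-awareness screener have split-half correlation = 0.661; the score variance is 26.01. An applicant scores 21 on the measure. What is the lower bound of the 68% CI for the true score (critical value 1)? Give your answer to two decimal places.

SD = √26.01 = 5.1000
Full-length reliability (Spearman-Brown) = 2(0.661)/(1+0.661) ≈ 0.7959
SEM = 5.1000 · √(1 − 0.7959) = 5.1000 · √0.2041 ≈ 5.1000 · 0.4518 ≈ 2.3040
Half-width = 1·2.3040 ≈ 2.3040
Lower limit = 21 − 2.3040 ≈ 18.6960

18.70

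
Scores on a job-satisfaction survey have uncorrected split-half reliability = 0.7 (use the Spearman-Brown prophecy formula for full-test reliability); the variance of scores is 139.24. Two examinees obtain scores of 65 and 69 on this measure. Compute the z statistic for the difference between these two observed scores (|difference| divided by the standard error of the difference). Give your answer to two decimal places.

0.57

SD = √139.24 = 11.8000
Spearman-Brown: r = 2(0.7) / (1 + 0.7) = 1.4000 / 1.7000 ≃ 0.8235
SEM = 11.8000 · √(1 − 0.8235) = 11.8000 · √0.1765 ≃ 11.8000 · 0.4201 ≃ 4.9570
SE_diff = SEM · √2 ≃ 4.9570 · 1.4142 ≃ 7.0102
z = 4 / 7.0102 ≃ 0.5706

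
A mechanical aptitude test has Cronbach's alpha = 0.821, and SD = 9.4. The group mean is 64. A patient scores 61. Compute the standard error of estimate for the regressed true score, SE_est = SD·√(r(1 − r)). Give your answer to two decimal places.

3.60

SE_est = SD * √(r(1 − r)) = 9.4000 * √0.1470 ≈ 9.4000 * 0.3834 ≈ 3.6035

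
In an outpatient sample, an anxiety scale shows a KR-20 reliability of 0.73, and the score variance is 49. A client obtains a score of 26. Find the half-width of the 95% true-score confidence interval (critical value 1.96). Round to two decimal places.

7.13

σ = 49^(1/2) = 7.000
SEM = 7.000*√(1 − 0.730) ≈ 3.637
Margin = 1.96 * 3.637 ≈ 7.129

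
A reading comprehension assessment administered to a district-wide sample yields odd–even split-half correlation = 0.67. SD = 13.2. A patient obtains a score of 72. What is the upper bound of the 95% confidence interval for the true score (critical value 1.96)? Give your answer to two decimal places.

83.50

Spearman-Brown: r = 2(0.67) / (1 + 0.67) = 1.3400 / 1.6700 ≈ 0.8024
SEM = 13.2000·√(1 − 0.8024) ≈ 5.8678
1.96 · SEM ≈ 11.5008
Upper limit = 72 + 11.5008 ≈ 83.5008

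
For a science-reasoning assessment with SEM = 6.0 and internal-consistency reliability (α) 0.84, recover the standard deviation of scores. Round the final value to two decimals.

15.00

SD = SEM / √(1 − r) = 6.0 / √0.160 ≈ 6.0 / 0.400 ≈ 15.000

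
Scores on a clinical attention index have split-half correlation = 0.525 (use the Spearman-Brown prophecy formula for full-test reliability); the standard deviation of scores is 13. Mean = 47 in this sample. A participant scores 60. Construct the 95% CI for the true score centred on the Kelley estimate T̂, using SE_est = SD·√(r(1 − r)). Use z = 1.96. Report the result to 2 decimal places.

[44.15, 67.75]

Full-length reliability (Spearman-Brown) = 2(0.525)/(1+0.525) ≈ 0.689
Estimated true score = 0.689*60 + (1 − 0.689)*47 ≈ 55.951
SE_est = SD * √(r(1 − r)) = 13.000 * √0.214 ≈ 13.000 * 0.463 ≈ 6.020
CI = 55.951 ± 1.96 * 6.020 → [44.151, 67.751]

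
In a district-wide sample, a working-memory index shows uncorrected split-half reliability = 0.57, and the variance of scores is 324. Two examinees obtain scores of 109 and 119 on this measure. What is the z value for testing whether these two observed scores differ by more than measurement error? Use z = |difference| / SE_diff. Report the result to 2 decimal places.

0.75

SD = √324 ≃ 18.00000
r_full = 2·0.57 / (1 + 0.57) ≃ 0.72611
The standard error of measurement is 18.00000·√(1 − 0.72611) ≃ 18.00000·0.52334 ≃ 9.42013.
SE_diff = √2 · SEM ≃ 13.32208
z = |109 − 119| / 13.32208 = 10 / 13.32208 ≃ 0.75063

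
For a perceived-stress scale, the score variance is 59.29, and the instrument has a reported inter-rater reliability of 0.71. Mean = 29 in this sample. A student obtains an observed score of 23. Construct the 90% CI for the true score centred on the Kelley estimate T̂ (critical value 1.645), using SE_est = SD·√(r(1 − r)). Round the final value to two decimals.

SD = √59.29 = 7.7000
Estimated true score = 0.7100×23 + (1 − 0.7100)×29 ≈ 24.7400
SE_est = SD × √(r(1 − r)) = 7.7000 × √0.2059 ≈ 7.7000 × 0.4538 ≈ 3.4940
CI = 24.7400 ± 1.645 × 3.4940 → [18.9924, 30.4876]

[18.99, 30.49]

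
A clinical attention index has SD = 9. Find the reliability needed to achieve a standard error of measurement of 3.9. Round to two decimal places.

0.81

r = 1 − (3.90000/9)² ≈ 1 − 0.18778 ≈ 0.81222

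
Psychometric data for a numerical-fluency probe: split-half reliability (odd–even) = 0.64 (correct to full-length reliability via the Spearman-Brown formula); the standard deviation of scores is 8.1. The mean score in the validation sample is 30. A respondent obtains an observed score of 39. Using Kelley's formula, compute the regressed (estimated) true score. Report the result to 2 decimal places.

Spearman-Brown: r = 2(0.64) / (1 + 0.64) = 1.280 / 1.640 ≈ 0.780
Estimated true score = 0.780×39 + (1 − 0.780)×30 ≈ 37.024

37.02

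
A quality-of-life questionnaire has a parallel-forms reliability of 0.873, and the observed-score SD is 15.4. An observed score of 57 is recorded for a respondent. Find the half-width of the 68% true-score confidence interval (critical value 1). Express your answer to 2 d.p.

SEM = 15.4000·√(1 − 0.8730) ≈ 5.4881
1 · SEM ≈ 5.4881

5.49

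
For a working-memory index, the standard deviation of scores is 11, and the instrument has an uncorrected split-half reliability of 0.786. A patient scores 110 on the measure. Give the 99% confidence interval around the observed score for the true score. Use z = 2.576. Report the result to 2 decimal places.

r_full = 2·0.786 / (1 + 0.786) ≈ 0.88018
SEM = 11.00000·√(1 − 0.88018) ≈ 3.80767
2.576 · SEM ≈ 9.80855
CI = 110 ± 9.80855 → [100.19145, 119.80855]

[100.19, 119.81]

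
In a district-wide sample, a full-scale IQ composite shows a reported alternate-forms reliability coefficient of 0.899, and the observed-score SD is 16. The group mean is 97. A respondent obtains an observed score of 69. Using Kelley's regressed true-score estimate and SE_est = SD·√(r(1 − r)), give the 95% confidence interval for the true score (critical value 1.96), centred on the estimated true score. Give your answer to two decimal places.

T̂ = 0.8990(69) + 0.1010(97) ≈ 71.8280
SE_est = 16.0000·√(0.8990·0.1010) ≈ 4.8213
CI = 71.8280 ± 1.96 · 4.8213 → [62.3783, 81.2777]

[62.38, 81.28]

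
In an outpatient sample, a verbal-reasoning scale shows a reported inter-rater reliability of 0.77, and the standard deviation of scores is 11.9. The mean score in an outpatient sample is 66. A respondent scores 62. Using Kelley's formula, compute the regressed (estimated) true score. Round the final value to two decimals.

T̂ = r·X + (1 − r)·M = 0.770×62 + 0.230×66 = 47.740 + 15.180 ≈ 62.920

62.92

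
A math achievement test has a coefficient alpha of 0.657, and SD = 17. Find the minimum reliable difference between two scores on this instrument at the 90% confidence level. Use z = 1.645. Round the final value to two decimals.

23.16

SEM = 17.0000 × √(1 − 0.6570) = 17.0000 × √0.3430 ≈ 17.0000 × 0.5857 ≈ 9.9563
Standard error of the difference = 9.9563·√2 ≈ 14.0803
Smallest detectable difference = 1.645×14.0803 ≈ 23.1620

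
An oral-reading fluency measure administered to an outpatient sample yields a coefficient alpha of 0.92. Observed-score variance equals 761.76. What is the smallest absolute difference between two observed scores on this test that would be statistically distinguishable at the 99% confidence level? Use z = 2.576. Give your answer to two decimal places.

28.44

SD = √761.76 = 27.600
SEM = 27.600 * √(1 − 0.920) = 27.600 * √0.080 ≈ 27.600 * 0.283 ≈ 7.806
Standard error of the difference = 7.806·√2 ≈ 11.040
Minimum reliable difference = 2.576 * SE_diff ≈ 2.576 * 11.040 ≈ 28.439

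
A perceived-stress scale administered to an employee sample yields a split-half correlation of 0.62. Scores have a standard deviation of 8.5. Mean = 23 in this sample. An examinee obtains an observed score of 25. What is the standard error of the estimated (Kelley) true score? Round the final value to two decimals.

3.60

r_full = 2·0.62 / (1 + 0.62) ≈ 0.7654
SE_est = 8.5000·√(0.7654·0.2346) ≈ 3.6017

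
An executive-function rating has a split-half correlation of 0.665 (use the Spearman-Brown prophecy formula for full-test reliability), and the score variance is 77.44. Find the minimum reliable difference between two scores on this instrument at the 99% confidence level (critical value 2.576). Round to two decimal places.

SD = √77.44 = 8.800
r_full = 2·0.665 / (1 + 0.665) ≈ 0.799
SEM = 8.800*√(1 − 0.799) ≈ 3.947
Standard error of the difference = 3.947·√2 ≈ 5.582
Minimum reliable difference = 2.576 * SE_diff ≈ 2.576 * 5.582 ≈ 14.380

14.38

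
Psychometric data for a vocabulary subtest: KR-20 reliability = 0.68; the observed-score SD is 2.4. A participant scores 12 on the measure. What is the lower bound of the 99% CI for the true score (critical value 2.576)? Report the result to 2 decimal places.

8.50

SEM = 2.40000 × √(1 − 0.68000) = 2.40000 × √0.32000 ≃ 2.40000 × 0.56569 ≃ 1.35765
Half-width = 2.576×1.35765 ≃ 3.49729
Lower bound: 12 − 3.49729 = 8.50271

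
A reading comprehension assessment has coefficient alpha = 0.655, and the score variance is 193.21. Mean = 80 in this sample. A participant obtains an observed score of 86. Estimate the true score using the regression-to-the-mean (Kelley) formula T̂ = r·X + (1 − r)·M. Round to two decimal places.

83.93

T̂ = 0.6550(86) + 0.3450(80) ≈ 83.9300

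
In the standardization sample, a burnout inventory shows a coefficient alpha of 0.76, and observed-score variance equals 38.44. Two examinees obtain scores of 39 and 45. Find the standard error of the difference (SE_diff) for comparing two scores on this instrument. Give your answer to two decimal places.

SD = √38.44 = 6.200
SEM = 6.200×√(1 − 0.760) ≈ 3.037
SE_diff = SEM × √2 ≈ 3.037 × 1.414 ≈ 4.295

4.30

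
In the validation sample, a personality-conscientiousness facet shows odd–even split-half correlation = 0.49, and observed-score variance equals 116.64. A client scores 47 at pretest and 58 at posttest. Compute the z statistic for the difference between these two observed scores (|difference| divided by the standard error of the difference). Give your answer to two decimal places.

SD = √116.64 = 10.8000
r_full = 2·0.49 / (1 + 0.49) ≈ 0.6577
SEM = 10.8000 · √(1 − 0.6577) = 10.8000 · √0.3423 ≈ 10.8000 · 0.5850 ≈ 6.3185
Standard error of the difference = 6.3185·√2 ≈ 8.9357
z = |47 − 58| / 8.9357 = 11 / 8.9357 ≈ 1.2310

1.23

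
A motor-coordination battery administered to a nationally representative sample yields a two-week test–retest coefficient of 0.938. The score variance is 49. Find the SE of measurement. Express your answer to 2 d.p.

1.74

SD = √49 ≈ 7.00000
SEM = 7.00000 * √(1 − 0.93800) = 7.00000 * √0.06200 ≈ 7.00000 * 0.24900 ≈ 1.74299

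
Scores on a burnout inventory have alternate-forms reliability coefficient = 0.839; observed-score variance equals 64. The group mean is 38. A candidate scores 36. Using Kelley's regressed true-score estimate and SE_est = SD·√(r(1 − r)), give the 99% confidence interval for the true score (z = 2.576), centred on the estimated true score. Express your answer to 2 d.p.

SD = √64 = 8.000
T̂ = 0.839(36) + 0.161(38) ≈ 36.322
SE_est = SD · √(r(1 − r)) = 8.000 · √0.135 ≈ 8.000 · 0.368 ≈ 2.940
CI = 36.322 ± 2.576 · 2.940 → [28.748, 43.896]

[28.75, 43.90]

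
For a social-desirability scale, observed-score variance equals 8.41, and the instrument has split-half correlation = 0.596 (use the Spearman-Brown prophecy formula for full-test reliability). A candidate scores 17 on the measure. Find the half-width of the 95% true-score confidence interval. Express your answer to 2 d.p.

SD = √8.41 ≃ 2.9000
Full-length reliability (Spearman-Brown) = 2(0.596)/(1+0.596) ≃ 0.7469
SEM = 2.9000·√(1 − 0.7469) ≃ 1.4591
1.96 · SEM ≃ 2.8598

2.86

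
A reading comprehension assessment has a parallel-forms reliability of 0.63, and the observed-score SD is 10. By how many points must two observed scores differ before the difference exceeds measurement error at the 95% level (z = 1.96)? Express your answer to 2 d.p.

SEM = 10.00000 * √(1 − 0.63000) = 10.00000 * √0.37000 ≈ 10.00000 * 0.60828 ≈ 6.08276
SE_diff = √2 * SEM ≈ 8.60233
Minimum reliable difference = 1.96 * SE_diff ≈ 1.96 * 8.60233 ≈ 16.86056

16.86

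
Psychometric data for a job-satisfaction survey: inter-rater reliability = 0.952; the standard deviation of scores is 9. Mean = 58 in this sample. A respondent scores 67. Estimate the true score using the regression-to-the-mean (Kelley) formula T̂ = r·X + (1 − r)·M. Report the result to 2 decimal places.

66.57

T̂ = r·X + (1 − r)·M = 0.95200×67 + 0.04800×58 = 63.78400 + 2.78400 ≈ 66.56800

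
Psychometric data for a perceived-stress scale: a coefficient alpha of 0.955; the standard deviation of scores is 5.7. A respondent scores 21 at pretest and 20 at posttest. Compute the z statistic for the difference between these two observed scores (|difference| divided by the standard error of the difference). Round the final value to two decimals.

SEM = 5.70000×√(1 − 0.95500) ≈ 1.20915
SE_diff = √2 × SEM ≈ 1.71000
z = 1 / 1.71000 ≈ 0.58480

0.58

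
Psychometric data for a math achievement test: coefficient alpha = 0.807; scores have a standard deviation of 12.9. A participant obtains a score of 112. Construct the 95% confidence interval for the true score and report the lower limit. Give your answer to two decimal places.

SEM = 12.9000 × √(1 − 0.8070) = 12.9000 × √0.1930 ≈ 12.9000 × 0.4393 ≈ 5.6672
Half-width = 1.96×5.6672 ≈ 11.1077
Lower limit = 112 − 11.1077 ≈ 100.8923

100.89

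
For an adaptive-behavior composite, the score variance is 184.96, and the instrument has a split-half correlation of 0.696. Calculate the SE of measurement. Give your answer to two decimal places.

5.76

σ = 184.96^(1/2) = 13.600
r_full = 2·0.696 / (1 + 0.696) ≈ 0.821
SEM = 13.600 · √(1 − 0.821) = 13.600 · √0.179 ≈ 13.600 · 0.423 ≈ 5.758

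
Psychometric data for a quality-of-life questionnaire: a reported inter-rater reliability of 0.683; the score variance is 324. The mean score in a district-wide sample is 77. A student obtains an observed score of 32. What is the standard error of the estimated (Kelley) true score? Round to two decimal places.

8.38

SD = √324 = 18.0000
SE_est = SD · √(r(1 − r)) = 18.0000 · √0.2165 ≈ 18.0000 · 0.4653 ≈ 8.3755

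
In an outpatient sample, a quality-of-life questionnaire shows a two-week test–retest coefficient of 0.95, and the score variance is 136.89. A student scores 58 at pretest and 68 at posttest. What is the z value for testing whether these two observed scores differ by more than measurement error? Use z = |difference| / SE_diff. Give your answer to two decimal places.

2.70

σ = 136.89^(1/2) = 11.700
SEM = 11.700 × √(1 − 0.950) = 11.700 × √0.050 ≃ 11.700 × 0.224 ≃ 2.616
SE_diff = √2 × SEM ≃ 3.700
z = |58 − 68| / 3.700 = 10 / 3.700 ≃ 2.703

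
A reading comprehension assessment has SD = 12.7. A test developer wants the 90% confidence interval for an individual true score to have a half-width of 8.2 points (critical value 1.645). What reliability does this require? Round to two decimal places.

0.85

SEM needed = half-width / z = 8.2/1.645 ≈ 4.9848
r = 1 − (SEM / SD)² = 1 − (4.9848 / 12.7)² ≈ 1 − 0.1541 ≈ 0.8459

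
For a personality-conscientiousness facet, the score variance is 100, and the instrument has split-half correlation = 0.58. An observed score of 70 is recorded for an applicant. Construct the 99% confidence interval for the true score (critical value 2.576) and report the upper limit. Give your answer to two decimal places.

SD = √100 ≈ 10.000
Spearman-Brown: r = 2(0.58) / (1 + 0.58) = 1.160 / 1.580 ≈ 0.734
SEM = 10.000 · √(1 − 0.734) = 10.000 · √0.266 ≈ 10.000 · 0.516 ≈ 5.156
2.576 · SEM ≈ 13.281
Upper bound: 70 + 13.281 = 83.281

83.28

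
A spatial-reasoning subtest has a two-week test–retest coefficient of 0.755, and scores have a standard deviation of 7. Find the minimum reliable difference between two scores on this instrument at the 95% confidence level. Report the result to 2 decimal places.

9.60

SEM = 7.0000 * √(1 − 0.7550) = 7.0000 * √0.2450 ≈ 7.0000 * 0.4950 ≈ 3.4648
Standard error of the difference = 3.4648·√2 ≈ 4.9000
Minimum reliable difference = 1.96 * SE_diff ≈ 1.96 * 4.9000 ≈ 9.6040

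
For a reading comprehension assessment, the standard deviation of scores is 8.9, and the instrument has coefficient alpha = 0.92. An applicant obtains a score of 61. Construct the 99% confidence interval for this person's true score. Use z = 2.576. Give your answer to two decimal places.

SEM = 8.90000 × √(1 − 0.92000) = 8.90000 × √0.08000 ≈ 8.90000 × 0.28284 ≈ 2.51730
Margin = 2.576 × 2.51730 ≈ 6.48457
CI = 61 ± 6.48457 → [54.51543, 67.48457]

[54.52, 67.48]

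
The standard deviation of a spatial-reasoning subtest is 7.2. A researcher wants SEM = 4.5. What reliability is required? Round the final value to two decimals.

r = 1 − (SEM / SD)² = 1 − (4.5000 / 7.2)² ≃ 1 − 0.3906 ≃ 0.6094

0.61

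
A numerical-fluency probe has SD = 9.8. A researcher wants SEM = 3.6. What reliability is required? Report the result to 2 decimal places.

0.87

r = 1 − (3.600/9.8)² ≈ 1 − 0.135 ≈ 0.865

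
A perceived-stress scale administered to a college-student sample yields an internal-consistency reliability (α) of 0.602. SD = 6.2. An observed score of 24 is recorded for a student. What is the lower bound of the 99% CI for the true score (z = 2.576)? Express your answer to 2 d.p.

13.92

The standard error of measurement is 6.20000·√(1 − 0.60200) ≈ 6.20000·0.63087 ≈ 3.91141.
Half-width = 2.576·3.91141 ≈ 10.07579
Lower limit = 24 − 10.07579 ≈ 13.92421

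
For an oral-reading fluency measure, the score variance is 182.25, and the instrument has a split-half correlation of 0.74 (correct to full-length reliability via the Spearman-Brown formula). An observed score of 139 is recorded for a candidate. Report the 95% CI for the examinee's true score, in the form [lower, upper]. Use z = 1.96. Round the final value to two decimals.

SD = √182.25 = 13.50000
Full-length reliability (Spearman-Brown) = 2(0.74)/(1+0.74) ≈ 0.85057
SEM = 13.50000 × √(1 − 0.85057) = 13.50000 × √0.14943 ≈ 13.50000 × 0.38656 ≈ 5.21850
Margin = 1.96 × 5.21850 ≈ 10.22826
95% CI: 139 ± 10.22826 = [128.77174, 149.22826]

[128.77, 149.23]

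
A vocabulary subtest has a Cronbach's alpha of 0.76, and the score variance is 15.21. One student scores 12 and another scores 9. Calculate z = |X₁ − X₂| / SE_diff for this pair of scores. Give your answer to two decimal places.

1.11

SD = √15.21 = 3.90000
SEM = 3.90000·√(1 − 0.76000) ≃ 1.91060
Standard error of the difference = 1.91060·√2 ≃ 2.70200
z = 3 / 2.70200 ≃ 1.11029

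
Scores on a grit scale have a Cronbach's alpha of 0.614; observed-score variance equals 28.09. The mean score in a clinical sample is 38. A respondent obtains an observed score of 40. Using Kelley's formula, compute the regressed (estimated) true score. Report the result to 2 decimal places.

T̂ = 0.614(40) + 0.386(38) ≈ 39.228

39.23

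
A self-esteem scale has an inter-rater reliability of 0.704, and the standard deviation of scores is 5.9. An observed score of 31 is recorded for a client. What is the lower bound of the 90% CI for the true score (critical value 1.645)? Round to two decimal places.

25.72

SEM = 5.9000 * √(1 − 0.7040) = 5.9000 * √0.2960 ≃ 5.9000 * 0.5441 ≃ 3.2099
Margin = 1.645 * 3.2099 ≃ 5.2804
Lower limit = 31 − 5.2804 ≃ 25.7196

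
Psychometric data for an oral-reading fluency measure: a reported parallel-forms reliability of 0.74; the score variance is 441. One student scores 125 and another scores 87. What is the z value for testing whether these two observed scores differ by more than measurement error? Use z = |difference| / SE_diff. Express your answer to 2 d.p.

SD = √441 ≈ 21.0000
The standard error of measurement is 21.0000·√(1 − 0.7400) ≈ 21.0000·0.5099 ≈ 10.7079.
SE_diff = SEM · √2 ≈ 10.7079 · 1.4142 ≈ 15.1433
z = 38 / 15.1433 ≈ 2.5094

2.51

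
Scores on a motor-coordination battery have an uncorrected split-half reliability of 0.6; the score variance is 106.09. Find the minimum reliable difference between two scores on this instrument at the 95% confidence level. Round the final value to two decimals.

14.28

SD = √106.09 ≈ 10.3000
Spearman-Brown: r = 2(0.6) / (1 + 0.6) = 1.2000 / 1.6000 ≈ 0.7500
SEM = 10.3000*√(1 − 0.7500) ≈ 5.1500
Standard error of the difference = 5.1500·√2 ≈ 7.2832
Minimum reliable difference = 1.96 * SE_diff ≈ 1.96 * 7.2832 ≈ 14.2751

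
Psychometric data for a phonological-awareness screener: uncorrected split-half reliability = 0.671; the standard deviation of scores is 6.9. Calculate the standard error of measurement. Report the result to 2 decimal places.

3.06

Full-length reliability (Spearman-Brown) = 2(0.671)/(1+0.671) ≃ 0.80311
The standard error of measurement is 6.90000×√(1 − 0.80311) ≃ 6.90000×0.44372 ≃ 3.06167.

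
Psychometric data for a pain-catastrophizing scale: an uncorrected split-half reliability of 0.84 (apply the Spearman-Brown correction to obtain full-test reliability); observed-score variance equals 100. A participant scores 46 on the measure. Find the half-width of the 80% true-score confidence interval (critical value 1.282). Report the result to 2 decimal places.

σ = 100^(1/2) = 10.000
Spearman-Brown: r = 2(0.84) / (1 + 0.84) = 1.680 / 1.840 ≈ 0.913
SEM = 10.000·√(1 − 0.913) ≈ 2.949
Margin = 1.282 · 2.949 ≈ 3.780

3.78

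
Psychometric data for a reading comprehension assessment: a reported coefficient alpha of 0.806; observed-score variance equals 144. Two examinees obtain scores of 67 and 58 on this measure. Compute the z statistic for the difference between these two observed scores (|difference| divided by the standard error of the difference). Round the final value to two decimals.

SD = √144 = 12.0000
SEM = 12.0000 * √(1 − 0.8060) = 12.0000 * √0.1940 ≈ 12.0000 * 0.4405 ≈ 5.2855
SE_diff = SEM * √2 ≈ 5.2855 * 1.4142 ≈ 7.4748
z = |67 − 58| / 7.4748 = 9 / 7.4748 ≈ 1.2041

1.20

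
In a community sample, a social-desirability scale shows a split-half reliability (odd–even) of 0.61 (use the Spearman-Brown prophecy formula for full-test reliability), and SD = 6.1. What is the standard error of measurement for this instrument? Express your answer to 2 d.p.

r_full = 2·0.61 / (1 + 0.61) ≈ 0.7578
SEM = 6.1000 * √(1 − 0.7578) = 6.1000 * √0.2422 ≈ 6.1000 * 0.4922 ≈ 3.0023

3.00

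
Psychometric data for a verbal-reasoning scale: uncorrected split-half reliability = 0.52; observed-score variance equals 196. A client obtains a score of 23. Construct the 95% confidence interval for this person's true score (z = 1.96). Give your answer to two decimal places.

[7.58, 38.42]

SD = √196 ≈ 14.0000
Spearman-Brown: r = 2(0.52) / (1 + 0.52) = 1.0400 / 1.5200 ≈ 0.6842
SEM = 14.0000*√(1 − 0.6842) ≈ 7.8673
1.96 * SEM ≈ 15.4199
Interval: (7.5801, 38.4199)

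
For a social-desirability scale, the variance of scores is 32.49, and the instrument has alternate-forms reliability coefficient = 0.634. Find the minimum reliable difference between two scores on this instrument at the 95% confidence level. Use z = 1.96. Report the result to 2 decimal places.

σ = 32.49^(1/2) = 5.7000
SEM = 5.7000×√(1 − 0.6340) ≈ 3.4484
Standard error of the difference = 3.4484·√2 ≈ 4.8767
Smallest detectable difference = 1.96×4.8767 ≈ 9.5584

9.56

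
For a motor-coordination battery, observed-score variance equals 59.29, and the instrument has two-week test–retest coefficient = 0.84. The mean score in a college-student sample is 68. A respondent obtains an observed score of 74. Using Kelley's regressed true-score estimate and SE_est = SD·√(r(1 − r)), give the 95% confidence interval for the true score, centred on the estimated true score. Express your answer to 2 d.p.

[67.51, 78.57]

σ = 59.29^(1/2) = 7.7000
T̂ = 0.8400(74) + 0.1600(68) ≈ 73.0400
SE_est = 7.7000*√(0.8400*0.1600) ≈ 2.8229
CI = 73.0400 ± 1.96 * 2.8229 → [67.5072, 78.5728]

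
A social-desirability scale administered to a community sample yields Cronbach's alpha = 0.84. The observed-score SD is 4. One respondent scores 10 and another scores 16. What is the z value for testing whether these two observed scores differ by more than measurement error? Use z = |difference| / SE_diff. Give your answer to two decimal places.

The standard error of measurement is 4.000·√(1 − 0.840) ≈ 4.000·0.400 ≈ 1.600.
SE_diff = √2 · SEM ≈ 2.263
z = 6 / 2.263 ≈ 2.652

2.65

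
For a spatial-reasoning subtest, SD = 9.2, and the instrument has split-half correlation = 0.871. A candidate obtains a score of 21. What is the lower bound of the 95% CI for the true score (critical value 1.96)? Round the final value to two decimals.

Spearman-Brown: r = 2(0.871) / (1 + 0.871) = 1.74200 / 1.87100 ≈ 0.93105
SEM = 9.20000 * √(1 − 0.93105) = 9.20000 * √0.06895 ≈ 9.20000 * 0.26258 ≈ 2.41572
1.96 * SEM ≈ 4.73480
Lower bound: 21 − 4.73480 = 16.26520

16.27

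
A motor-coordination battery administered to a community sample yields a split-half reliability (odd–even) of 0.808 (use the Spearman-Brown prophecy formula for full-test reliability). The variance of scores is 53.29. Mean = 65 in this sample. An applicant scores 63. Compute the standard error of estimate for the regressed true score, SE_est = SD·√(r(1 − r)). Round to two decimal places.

SD = √53.29 = 7.300
Spearman-Brown: r = 2(0.808) / (1 + 0.808) = 1.616 / 1.808 ≃ 0.894
SE_est = SD · √(r(1 − r)) = 7.300 · √0.095 ≃ 7.300 · 0.308 ≃ 2.249

2.25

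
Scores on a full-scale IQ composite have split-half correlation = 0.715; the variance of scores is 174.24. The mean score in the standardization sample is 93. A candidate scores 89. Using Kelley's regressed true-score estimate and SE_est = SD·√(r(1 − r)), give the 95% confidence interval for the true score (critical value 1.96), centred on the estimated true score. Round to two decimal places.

SD = √174.24 ≈ 13.20000
Full-length reliability (Spearman-Brown) = 2(0.715)/(1+0.715) ≈ 0.83382
Estimated true score = 0.83382×89 + (1 − 0.83382)×93 ≈ 89.66472
SE_est = SD × √(r(1 − r)) = 13.20000 × √0.13856 ≈ 13.20000 × 0.37224 ≈ 4.91361
95% CI: 89.66472 ± 9.63067 ≈ (80.03406, 99.29539)

[80.03, 99.30]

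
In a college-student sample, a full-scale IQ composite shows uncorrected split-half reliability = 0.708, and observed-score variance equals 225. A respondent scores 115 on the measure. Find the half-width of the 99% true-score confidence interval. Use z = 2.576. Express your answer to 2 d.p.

SD = √225 ≃ 15.00000
r_full = 2·0.708 / (1 + 0.708) ≃ 0.82904
The standard error of measurement is 15.00000×√(1 − 0.82904) ≃ 15.00000×0.41347 ≃ 6.20210.
Margin = 2.576 × 6.20210 ≃ 15.97661

15.98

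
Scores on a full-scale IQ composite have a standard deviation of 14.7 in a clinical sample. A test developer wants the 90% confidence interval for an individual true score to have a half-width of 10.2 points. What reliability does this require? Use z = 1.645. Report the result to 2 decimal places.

0.82

Required SEM = 10.2 / 1.645 ≈ 6.2006
r = 1 − (SEM / SD)² = 1 − (6.2006 / 14.7)² ≈ 1 − 0.1779 ≈ 0.8221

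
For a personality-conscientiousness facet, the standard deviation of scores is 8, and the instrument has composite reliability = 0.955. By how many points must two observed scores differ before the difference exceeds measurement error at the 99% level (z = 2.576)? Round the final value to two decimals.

SEM = 8.0000×√(1 − 0.9550) ≈ 1.6971
SE_diff = √2 × SEM ≈ 2.4000
Smallest detectable difference = 2.576×2.4000 ≈ 6.1824

6.18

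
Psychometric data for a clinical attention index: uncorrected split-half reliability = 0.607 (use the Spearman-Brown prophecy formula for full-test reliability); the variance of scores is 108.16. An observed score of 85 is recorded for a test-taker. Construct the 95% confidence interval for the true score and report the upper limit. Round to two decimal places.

SD = √108.16 ≈ 10.4000
r_full = 2·0.607 / (1 + 0.607) ≈ 0.7554
SEM = 10.4000*√(1 − 0.7554) ≈ 5.1431
Half-width = 1.96*5.1431 ≈ 10.0804
Upper bound: 85 + 10.0804 = 95.0804

95.08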